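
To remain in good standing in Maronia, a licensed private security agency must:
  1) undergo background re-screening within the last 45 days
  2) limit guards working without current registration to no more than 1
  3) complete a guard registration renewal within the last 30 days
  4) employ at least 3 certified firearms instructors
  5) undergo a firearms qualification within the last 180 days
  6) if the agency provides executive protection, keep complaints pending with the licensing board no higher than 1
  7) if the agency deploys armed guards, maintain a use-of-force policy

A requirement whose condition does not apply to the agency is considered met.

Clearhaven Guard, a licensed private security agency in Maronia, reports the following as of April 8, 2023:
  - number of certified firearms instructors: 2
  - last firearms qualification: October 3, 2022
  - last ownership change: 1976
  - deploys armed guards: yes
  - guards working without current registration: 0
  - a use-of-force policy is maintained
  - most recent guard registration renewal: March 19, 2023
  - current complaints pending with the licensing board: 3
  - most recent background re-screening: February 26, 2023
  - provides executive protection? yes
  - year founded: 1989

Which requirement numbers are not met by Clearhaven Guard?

1. background re-screening 41 days ago vs limit 45 → met
2. guards working without current registration 0 ≤ 1 → met
3. guard registration renewal 20 days ago vs limit 30 → met
4. certified firearms instructors 2 < 3 → not met
5. firearms qualification 187 days ago vs limit 180 → not met
6. condition 'provides executive protection' holds; complaints pending with the licensing board 3 > 1 → not met
7. condition 'deploys armed guards' holds; use-of-force policy present → met
Not met: 4, 5, 6

4, 5, 6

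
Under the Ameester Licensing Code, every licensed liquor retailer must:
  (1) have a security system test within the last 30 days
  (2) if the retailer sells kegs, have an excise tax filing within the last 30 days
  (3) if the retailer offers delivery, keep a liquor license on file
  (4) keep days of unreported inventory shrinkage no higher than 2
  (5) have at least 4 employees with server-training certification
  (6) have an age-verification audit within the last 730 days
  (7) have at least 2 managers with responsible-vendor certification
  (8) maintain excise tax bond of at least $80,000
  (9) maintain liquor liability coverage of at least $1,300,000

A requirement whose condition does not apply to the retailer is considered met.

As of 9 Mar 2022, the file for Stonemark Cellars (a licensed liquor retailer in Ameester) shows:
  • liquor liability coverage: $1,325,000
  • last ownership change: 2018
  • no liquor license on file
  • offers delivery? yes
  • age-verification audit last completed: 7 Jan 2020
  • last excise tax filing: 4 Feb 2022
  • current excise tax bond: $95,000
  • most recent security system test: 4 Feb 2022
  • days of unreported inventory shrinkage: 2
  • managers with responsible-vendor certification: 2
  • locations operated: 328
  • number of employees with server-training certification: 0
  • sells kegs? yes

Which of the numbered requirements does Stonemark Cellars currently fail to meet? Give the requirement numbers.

1, 2, 3, 5, 6

1. security system test 33 days ago vs limit 30 → not met
2. condition 'sells kegs' holds; excise tax filing 33 days ago vs limit 30 → not met
3. condition 'offers delivery' holds; liquor license absent → not met
4. days of unreported inventory shrinkage 2 ≤ 2 → met
5. employees with server-training certification 0 < 4 → not met
6. age-verification audit 792 days ago vs limit 730 → not met
7. managers with responsible-vendor certification 2 ≥ 2 → met
8. excise tax bond $95,000 ≥ $80,000 → met
9. liquor liability coverage $1,325,000 ≥ $1,300,000 → met
Not met: 1, 2, 3, 5, 6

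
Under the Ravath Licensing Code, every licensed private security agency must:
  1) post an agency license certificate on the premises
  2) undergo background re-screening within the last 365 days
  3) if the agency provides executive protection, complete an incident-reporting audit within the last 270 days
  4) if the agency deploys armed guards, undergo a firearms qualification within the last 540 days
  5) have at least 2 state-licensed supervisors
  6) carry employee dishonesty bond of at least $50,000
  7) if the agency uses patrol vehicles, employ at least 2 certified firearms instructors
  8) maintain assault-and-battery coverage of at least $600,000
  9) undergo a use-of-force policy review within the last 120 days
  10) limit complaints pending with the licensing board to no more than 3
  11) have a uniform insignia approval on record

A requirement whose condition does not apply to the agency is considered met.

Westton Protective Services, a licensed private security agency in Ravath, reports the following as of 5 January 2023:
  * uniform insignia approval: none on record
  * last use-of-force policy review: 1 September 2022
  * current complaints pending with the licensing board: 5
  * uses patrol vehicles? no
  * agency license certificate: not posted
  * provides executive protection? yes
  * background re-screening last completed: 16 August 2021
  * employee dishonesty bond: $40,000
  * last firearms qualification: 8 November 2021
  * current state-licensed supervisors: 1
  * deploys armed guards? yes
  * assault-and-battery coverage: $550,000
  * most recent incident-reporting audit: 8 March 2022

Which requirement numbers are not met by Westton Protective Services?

1, 2, 3, 5, 6, 8, 9, 10, 11

1. agency license certificate absent → not met
2. background re-screening 507 days ago vs limit 365 → not met
3. condition 'provides executive protection' holds; incident-reporting audit 303 days ago vs limit 270 → not met
4. condition 'deploys armed guards' holds; firearms qualification 423 days ago vs limit 540 → met
5. state-licensed supervisors 1 < 2 → not met
6. employee dishonesty bond $40,000 < $50,000 → not met
7. condition 'uses patrol vehicles' does not hold → requirement n/a → met
8. assault-and-battery coverage $550,000 < $600,000 → not met
9. use-of-force policy review 126 days ago vs limit 120 → not met
10. complaints pending with the licensing board 5 > 3 → not met
11. uniform insignia approval absent → not met
Not met: 1, 2, 3, 5, 6, 8, 9, 10, 11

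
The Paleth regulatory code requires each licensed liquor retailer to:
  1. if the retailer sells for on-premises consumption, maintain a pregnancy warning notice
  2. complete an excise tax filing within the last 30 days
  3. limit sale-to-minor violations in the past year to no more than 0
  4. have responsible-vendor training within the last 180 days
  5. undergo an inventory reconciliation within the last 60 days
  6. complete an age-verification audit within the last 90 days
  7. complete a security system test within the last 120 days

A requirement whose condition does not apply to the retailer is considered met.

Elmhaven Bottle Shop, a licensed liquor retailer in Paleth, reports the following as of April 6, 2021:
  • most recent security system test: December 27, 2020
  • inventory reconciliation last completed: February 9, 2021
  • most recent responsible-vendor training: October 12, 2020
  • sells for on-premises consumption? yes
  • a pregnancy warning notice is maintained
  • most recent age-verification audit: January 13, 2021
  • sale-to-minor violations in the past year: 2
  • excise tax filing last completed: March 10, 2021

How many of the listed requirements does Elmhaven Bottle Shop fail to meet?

1. condition 'sells for on-premises consumption' holds; pregnancy warning notice present → met
2. excise tax filing 27 days ago vs limit 30 → met
3. sale-to-minor violations in the past year 2 > 0 → not met
4. responsible-vendor training 176 days ago vs limit 180 → met
5. inventory reconciliation 56 days ago vs limit 60 → met
6. age-verification audit 83 days ago vs limit 90 → met
7. security system test 100 days ago vs limit 120 → met
Not met: 1 of 7

1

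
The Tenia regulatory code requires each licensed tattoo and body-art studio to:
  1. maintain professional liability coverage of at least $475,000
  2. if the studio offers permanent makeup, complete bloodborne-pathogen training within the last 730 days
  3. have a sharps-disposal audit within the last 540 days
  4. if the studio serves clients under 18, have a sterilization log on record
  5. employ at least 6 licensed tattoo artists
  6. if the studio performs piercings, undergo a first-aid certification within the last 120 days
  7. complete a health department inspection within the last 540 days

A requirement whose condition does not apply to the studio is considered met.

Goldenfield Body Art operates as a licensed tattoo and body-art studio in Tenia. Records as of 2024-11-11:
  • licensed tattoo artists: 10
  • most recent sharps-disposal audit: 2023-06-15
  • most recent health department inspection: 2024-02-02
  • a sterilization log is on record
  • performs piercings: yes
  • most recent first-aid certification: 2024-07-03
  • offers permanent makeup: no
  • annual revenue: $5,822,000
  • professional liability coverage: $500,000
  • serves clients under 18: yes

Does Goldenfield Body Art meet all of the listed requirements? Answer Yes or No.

No

1. professional liability coverage $500,000 ≥ $475,000 → met
2. condition 'offers permanent makeup' does not hold → requirement n/a → met
3. sharps-disposal audit 515 days ago vs limit 540 → met
4. condition 'serves clients under 18' holds; sterilization log present → met
5. licensed tattoo artists 10 ≥ 6 → met
6. condition 'performs piercings' holds; first-aid certification 131 days ago vs limit 120 → not met
7. health department inspection 283 days ago vs limit 540 → met
Not met: 6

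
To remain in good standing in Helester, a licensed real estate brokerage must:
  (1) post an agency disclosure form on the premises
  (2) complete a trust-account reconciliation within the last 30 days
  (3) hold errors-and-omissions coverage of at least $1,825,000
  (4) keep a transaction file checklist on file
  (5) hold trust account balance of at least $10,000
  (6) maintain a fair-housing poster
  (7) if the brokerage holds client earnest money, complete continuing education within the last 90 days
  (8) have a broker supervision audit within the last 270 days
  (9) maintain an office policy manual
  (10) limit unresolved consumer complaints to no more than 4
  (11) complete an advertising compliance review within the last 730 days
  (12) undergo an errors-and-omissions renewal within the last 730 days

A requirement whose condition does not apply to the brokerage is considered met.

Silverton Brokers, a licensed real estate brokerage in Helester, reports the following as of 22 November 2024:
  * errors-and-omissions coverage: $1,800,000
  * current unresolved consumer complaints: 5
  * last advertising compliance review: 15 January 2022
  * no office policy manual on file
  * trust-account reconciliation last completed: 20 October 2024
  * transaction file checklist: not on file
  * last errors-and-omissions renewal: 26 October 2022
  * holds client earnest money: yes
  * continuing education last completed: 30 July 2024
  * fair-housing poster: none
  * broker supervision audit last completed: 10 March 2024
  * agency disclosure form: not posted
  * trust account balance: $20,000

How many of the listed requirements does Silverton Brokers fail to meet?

10

1. agency disclosure form absent → not met
2. trust-account reconciliation 33 days ago vs limit 30 → not met
3. errors-and-omissions coverage $1,800,000 < $1,825,000 → not met
4. transaction file checklist absent → not met
5. trust account balance $20,000 ≥ $10,000 → met
6. fair-housing poster absent → not met
7. condition 'holds client earnest money' holds; continuing education 115 days ago vs limit 90 → not met
8. broker supervision audit 257 days ago vs limit 270 → met
9. office policy manual absent → not met
10. unresolved consumer complaints 5 > 4 → not met
11. advertising compliance review 1042 days ago vs limit 730 → not met
12. errors-and-omissions renewal 758 days ago vs limit 730 → not met
Not met: 10 of 12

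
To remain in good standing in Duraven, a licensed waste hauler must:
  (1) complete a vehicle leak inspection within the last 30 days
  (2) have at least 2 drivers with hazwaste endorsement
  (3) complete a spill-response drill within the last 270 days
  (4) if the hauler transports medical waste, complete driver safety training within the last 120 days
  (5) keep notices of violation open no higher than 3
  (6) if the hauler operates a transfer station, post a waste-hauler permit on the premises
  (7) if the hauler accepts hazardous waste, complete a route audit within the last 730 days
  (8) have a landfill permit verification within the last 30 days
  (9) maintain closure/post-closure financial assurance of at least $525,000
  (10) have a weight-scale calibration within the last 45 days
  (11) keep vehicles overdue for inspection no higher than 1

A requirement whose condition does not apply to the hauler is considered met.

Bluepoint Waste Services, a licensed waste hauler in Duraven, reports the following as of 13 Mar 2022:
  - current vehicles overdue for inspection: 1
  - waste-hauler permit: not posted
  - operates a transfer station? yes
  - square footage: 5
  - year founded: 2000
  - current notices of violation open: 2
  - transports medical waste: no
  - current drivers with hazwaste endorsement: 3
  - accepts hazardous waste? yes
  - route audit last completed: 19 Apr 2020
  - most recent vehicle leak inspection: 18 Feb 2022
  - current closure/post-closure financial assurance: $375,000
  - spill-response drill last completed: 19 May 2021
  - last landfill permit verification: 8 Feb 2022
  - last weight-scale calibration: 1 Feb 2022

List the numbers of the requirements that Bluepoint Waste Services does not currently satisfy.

1. vehicle leak inspection 23 days ago vs limit 30 → met
2. drivers with hazwaste endorsement 3 ≥ 2 → met
3. spill-response drill 298 days ago vs limit 270 → not met
4. condition 'transports medical waste' does not hold → requirement n/a → met
5. notices of violation open 2 ≤ 3 → met
6. condition 'operates a transfer station' holds; waste-hauler permit absent → not met
7. condition 'accepts hazardous waste' holds; route audit 693 days ago vs limit 730 → met
8. landfill permit verification 33 days ago vs limit 30 → not met
9. closure/post-closure financial assurance $375,000 < $525,000 → not met
10. weight-scale calibration 40 days ago vs limit 45 → met
11. vehicles overdue for inspection 1 ≤ 1 → met
Not met: 3, 6, 8, 9

3, 6, 8, 9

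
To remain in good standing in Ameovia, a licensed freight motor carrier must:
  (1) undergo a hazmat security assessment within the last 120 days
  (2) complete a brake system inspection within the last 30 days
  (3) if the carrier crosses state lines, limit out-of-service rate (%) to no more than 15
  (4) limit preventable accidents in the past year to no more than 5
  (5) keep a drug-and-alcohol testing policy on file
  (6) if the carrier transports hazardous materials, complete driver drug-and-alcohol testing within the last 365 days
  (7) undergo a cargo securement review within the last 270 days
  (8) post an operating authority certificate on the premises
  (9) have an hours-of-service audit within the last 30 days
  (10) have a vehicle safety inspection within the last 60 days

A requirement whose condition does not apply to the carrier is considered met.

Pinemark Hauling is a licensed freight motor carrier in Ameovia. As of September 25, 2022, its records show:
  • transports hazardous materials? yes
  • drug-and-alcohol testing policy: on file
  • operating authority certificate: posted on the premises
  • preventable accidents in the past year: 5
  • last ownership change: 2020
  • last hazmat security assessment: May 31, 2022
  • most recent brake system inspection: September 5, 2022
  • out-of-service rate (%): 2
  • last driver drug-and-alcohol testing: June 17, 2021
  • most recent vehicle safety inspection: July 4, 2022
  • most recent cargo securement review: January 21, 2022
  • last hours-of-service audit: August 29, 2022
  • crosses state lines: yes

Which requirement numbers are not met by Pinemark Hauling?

6, 10

1. hazmat security assessment 117 days ago vs limit 120 → met
2. brake system inspection 20 days ago vs limit 30 → met
3. condition 'crosses state lines' holds; out-of-service rate (%) 2 ≤ 15 → met
4. preventable accidents in the past year 5 ≤ 5 → met
5. drug-and-alcohol testing policy present → met
6. condition 'transports hazardous materials' holds; driver drug-and-alcohol testing 465 days ago vs limit 365 → not met
7. cargo securement review 247 days ago vs limit 270 → met
8. operating authority certificate present → met
9. hours-of-service audit 27 days ago vs limit 30 → met
10. vehicle safety inspection 83 days ago vs limit 60 → not met
Not met: 6, 10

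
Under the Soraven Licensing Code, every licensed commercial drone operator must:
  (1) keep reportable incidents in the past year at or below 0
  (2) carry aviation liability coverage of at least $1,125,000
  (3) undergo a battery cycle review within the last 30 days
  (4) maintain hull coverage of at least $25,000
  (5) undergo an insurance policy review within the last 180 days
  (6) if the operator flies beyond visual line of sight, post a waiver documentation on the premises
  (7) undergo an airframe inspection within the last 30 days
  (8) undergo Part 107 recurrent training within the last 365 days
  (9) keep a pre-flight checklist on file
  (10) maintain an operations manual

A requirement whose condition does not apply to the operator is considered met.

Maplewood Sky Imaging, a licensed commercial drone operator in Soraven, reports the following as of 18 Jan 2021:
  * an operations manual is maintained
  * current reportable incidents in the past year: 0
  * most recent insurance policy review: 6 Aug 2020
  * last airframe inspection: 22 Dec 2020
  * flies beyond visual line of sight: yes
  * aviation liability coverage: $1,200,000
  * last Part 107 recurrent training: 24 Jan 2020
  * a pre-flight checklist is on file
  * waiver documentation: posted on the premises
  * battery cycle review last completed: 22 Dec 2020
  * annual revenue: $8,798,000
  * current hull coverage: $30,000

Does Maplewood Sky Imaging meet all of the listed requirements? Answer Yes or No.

Yes

1. reportable incidents in the past year 0 ≤ 0 → met
2. aviation liability coverage $1,200,000 ≥ $1,125,000 → met
3. battery cycle review 27 days ago vs limit 30 → met
4. hull coverage $30,000 ≥ $25,000 → met
5. insurance policy review 165 days ago vs limit 180 → met
6. condition 'flies beyond visual line of sight' holds; waiver documentation present → met
7. airframe inspection 27 days ago vs limit 30 → met
8. Part 107 recurrent training 360 days ago vs limit 365 → met
9. pre-flight checklist present → met
10. operations manual present → met
All met.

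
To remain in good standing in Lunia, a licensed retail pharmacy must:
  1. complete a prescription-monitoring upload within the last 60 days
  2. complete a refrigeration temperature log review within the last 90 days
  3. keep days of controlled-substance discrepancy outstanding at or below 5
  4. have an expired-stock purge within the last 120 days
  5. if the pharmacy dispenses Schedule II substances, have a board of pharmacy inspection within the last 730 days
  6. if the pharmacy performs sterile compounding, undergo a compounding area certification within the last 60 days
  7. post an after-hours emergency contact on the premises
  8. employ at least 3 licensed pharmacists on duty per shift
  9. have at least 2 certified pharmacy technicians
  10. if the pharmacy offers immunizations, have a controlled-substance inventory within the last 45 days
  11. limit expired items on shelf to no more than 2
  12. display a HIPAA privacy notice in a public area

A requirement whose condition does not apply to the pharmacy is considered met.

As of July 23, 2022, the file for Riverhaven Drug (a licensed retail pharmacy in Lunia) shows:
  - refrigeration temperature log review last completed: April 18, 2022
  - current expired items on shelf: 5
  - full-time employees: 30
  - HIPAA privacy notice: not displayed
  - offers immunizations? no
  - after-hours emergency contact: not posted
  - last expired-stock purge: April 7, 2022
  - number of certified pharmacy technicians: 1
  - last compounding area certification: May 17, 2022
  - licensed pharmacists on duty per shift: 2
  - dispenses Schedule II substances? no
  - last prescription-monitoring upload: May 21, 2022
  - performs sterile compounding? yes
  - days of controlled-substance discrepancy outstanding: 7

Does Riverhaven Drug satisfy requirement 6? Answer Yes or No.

No

6. condition 'performs sterile compounding' holds; compounding area certification 67 days ago vs limit 60 → not met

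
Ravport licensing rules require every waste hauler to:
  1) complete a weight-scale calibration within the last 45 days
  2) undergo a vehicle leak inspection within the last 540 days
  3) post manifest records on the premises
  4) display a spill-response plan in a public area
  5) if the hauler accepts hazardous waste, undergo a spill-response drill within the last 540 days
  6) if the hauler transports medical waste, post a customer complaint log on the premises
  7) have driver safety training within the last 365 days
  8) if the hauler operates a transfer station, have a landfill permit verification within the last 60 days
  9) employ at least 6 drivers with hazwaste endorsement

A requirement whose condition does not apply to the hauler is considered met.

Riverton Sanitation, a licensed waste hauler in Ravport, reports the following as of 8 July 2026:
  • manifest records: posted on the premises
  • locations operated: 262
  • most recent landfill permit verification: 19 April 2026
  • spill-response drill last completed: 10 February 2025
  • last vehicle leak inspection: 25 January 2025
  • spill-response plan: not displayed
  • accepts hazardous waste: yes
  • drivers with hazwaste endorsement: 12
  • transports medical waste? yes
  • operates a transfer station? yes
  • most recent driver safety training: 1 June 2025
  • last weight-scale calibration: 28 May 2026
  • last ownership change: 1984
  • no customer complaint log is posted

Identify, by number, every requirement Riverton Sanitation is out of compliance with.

4, 6, 7, 8

1. weight-scale calibration 41 days ago vs limit 45 → met
2. vehicle leak inspection 529 days ago vs limit 540 → met
3. manifest records present → met
4. spill-response plan absent → not met
5. condition 'accepts hazardous waste' holds; spill-response drill 513 days ago vs limit 540 → met
6. condition 'transports medical waste' holds; customer complaint log absent → not met
7. driver safety training 402 days ago vs limit 365 → not met
8. condition 'operates a transfer station' holds; landfill permit verification 80 days ago vs limit 60 → not met
9. drivers with hazwaste endorsement 12 ≥ 6 → met
Not met: 4, 6, 7, 8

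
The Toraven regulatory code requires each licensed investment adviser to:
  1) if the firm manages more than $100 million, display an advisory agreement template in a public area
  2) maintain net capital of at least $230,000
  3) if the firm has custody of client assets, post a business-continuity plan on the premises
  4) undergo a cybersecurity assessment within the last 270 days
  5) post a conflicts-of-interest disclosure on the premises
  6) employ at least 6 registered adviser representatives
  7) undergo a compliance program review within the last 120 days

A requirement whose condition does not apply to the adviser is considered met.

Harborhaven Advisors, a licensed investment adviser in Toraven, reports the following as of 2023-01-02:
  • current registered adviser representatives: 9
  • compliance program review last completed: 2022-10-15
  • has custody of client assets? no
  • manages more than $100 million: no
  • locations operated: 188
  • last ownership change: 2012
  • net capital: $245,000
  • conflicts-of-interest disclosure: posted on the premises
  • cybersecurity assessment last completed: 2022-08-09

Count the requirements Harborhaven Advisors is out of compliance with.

1. condition 'manages more than $100 million' does not hold → requirement n/a → met
2. net capital $245,000 ≥ $230,000 → met
3. condition 'has custody of client assets' does not hold → requirement n/a → met
4. cybersecurity assessment 146 days ago vs limit 270 → met
5. conflicts-of-interest disclosure present → met
6. registered adviser representatives 9 ≥ 6 → met
7. compliance program review 79 days ago vs limit 120 → met
Not met: 0 of 7

0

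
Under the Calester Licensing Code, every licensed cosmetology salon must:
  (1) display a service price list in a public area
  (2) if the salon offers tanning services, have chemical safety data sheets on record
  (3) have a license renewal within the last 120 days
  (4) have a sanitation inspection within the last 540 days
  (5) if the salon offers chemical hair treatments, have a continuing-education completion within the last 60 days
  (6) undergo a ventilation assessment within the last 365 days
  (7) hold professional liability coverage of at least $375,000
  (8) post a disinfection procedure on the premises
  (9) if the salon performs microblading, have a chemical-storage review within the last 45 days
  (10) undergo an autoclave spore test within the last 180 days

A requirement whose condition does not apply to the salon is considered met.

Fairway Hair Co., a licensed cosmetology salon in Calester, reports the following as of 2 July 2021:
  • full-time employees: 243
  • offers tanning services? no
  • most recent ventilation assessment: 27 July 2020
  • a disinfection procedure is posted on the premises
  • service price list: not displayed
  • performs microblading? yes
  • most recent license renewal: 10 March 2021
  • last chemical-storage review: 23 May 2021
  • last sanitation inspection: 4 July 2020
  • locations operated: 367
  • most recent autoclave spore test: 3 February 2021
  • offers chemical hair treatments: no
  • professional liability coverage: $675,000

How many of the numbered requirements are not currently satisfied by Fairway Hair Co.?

1. service price list absent → not met
2. condition 'offers tanning services' does not hold → requirement n/a → met
3. license renewal 114 days ago vs limit 120 → met
4. sanitation inspection 363 days ago vs limit 540 → met
5. condition 'offers chemical hair treatments' does not hold → requirement n/a → met
6. ventilation assessment 340 days ago vs limit 365 → met
7. professional liability coverage $675,000 ≥ $375,000 → met
8. disinfection procedure present → met
9. condition 'performs microblading' holds; chemical-storage review 40 days ago vs limit 45 → met
10. autoclave spore test 149 days ago vs limit 180 → met
Not met: 1 of 10

1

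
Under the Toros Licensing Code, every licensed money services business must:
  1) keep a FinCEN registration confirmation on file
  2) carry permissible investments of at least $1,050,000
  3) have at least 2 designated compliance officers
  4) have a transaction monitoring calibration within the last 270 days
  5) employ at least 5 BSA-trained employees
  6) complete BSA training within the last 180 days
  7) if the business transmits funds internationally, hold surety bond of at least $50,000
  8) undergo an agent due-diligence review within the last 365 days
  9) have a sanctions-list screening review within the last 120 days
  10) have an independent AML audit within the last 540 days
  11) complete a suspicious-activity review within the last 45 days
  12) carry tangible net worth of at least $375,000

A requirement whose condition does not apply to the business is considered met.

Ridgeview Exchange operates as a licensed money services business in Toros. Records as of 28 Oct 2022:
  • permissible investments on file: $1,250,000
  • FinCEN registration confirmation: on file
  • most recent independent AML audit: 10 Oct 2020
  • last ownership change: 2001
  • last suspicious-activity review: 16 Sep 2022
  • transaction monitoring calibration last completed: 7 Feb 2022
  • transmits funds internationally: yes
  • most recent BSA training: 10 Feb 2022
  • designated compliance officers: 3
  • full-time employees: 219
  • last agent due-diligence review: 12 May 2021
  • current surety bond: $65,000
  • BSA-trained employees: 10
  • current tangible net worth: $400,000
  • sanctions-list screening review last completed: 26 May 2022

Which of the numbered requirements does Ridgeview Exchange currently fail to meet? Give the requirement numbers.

6, 8, 9, 10

1. FinCEN registration confirmation present → met
2. permissible investments $1,250,000 ≥ $1,050,000 → met
3. designated compliance officers 3 ≥ 2 → met
4. transaction monitoring calibration 263 days ago vs limit 270 → met
5. BSA-trained employees 10 ≥ 5 → met
6. BSA training 260 days ago vs limit 180 → not met
7. condition 'transmits funds internationally' holds; surety bond $65,000 ≥ $50,000 → met
8. agent due-diligence review 534 days ago vs limit 365 → not met
9. sanctions-list screening review 155 days ago vs limit 120 → not met
10. independent AML audit 748 days ago vs limit 540 → not met
11. suspicious-activity review 42 days ago vs limit 45 → met
12. tangible net worth $400,000 ≥ $375,000 → met
Not met: 6, 8, 9, 10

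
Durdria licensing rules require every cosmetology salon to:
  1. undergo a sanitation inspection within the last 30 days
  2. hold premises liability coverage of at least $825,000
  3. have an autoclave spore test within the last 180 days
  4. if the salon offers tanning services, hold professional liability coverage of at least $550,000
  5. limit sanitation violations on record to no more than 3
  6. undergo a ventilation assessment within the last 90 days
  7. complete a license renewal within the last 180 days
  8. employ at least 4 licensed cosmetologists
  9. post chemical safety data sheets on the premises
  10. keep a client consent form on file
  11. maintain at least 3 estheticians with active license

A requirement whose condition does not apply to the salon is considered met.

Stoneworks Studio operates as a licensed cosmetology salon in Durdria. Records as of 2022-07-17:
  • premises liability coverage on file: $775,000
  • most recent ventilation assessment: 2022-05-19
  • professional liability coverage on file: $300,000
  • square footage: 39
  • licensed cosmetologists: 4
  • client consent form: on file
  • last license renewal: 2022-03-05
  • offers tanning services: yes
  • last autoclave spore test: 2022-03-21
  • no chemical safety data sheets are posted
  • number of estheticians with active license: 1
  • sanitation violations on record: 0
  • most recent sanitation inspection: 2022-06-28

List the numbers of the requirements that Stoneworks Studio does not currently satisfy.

1. sanitation inspection 19 days ago vs limit 30 → met
2. premises liability coverage $775,000 < $825,000 → not met
3. autoclave spore test 118 days ago vs limit 180 → met
4. condition 'offers tanning services' holds; professional liability coverage $300,000 < $550,000 → not met
5. sanitation violations on record 0 ≤ 3 → met
6. ventilation assessment 59 days ago vs limit 90 → met
7. license renewal 134 days ago vs limit 180 → met
8. licensed cosmetologists 4 ≥ 4 → met
9. chemical safety data sheets absent → not met
10. client consent form present → met
11. estheticians with active license 1 < 3 → not met
Not met: 2, 4, 9, 11

2, 4, 9, 11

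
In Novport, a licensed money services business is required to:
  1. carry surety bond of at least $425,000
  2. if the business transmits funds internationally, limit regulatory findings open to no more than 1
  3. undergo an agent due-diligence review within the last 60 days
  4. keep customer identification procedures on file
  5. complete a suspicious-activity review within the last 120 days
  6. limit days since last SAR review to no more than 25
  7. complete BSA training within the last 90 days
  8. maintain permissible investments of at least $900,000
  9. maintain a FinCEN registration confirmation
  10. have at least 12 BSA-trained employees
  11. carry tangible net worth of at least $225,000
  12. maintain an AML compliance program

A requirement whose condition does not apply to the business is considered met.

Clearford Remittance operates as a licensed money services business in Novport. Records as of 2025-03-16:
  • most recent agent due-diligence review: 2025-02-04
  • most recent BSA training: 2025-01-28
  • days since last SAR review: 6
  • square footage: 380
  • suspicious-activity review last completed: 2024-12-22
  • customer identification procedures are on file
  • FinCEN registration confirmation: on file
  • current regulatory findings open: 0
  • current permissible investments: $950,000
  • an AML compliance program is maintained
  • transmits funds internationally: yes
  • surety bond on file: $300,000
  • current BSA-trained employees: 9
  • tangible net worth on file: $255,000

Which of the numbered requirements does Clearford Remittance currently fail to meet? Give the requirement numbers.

1. surety bond $300,000 < $425,000 → not met
2. condition 'transmits funds internationally' holds; regulatory findings open 0 ≤ 1 → met
3. agent due-diligence review 40 days ago vs limit 60 → met
4. customer identification procedures present → met
5. suspicious-activity review 84 days ago vs limit 120 → met
6. days since last SAR review 6 ≤ 25 → met
7. BSA training 47 days ago vs limit 90 → met
8. permissible investments $950,000 ≥ $900,000 → met
9. FinCEN registration confirmation present → met
10. BSA-trained employees 9 < 12 → not met
11. tangible net worth $255,000 ≥ $225,000 → met
12. AML compliance program present → met
Not met: 1, 10

1, 10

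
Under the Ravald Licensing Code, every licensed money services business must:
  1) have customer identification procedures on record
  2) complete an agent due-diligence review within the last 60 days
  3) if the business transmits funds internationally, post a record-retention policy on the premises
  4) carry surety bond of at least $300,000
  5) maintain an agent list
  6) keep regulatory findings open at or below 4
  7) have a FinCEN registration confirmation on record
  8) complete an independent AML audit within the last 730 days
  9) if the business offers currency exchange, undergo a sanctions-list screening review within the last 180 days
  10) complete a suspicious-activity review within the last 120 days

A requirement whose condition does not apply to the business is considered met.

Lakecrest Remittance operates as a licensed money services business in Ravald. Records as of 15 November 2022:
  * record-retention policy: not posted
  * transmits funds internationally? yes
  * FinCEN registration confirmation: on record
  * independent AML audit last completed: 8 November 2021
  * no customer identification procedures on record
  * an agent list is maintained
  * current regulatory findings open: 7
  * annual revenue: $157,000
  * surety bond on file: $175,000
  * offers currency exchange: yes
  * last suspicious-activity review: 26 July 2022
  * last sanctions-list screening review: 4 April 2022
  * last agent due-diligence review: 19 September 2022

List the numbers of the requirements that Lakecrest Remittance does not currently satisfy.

1. customer identification procedures absent → not met
2. agent due-diligence review 57 days ago vs limit 60 → met
3. condition 'transmits funds internationally' holds; record-retention policy absent → not met
4. surety bond $175,000 < $300,000 → not met
5. agent list present → met
6. regulatory findings open 7 > 4 → not met
7. FinCEN registration confirmation present → met
8. independent AML audit 372 days ago vs limit 730 → met
9. condition 'offers currency exchange' holds; sanctions-list screening review 225 days ago vs limit 180 → not met
10. suspicious-activity review 112 days ago vs limit 120 → met
Not met: 1, 3, 4, 6, 9

1, 3, 4, 6, 9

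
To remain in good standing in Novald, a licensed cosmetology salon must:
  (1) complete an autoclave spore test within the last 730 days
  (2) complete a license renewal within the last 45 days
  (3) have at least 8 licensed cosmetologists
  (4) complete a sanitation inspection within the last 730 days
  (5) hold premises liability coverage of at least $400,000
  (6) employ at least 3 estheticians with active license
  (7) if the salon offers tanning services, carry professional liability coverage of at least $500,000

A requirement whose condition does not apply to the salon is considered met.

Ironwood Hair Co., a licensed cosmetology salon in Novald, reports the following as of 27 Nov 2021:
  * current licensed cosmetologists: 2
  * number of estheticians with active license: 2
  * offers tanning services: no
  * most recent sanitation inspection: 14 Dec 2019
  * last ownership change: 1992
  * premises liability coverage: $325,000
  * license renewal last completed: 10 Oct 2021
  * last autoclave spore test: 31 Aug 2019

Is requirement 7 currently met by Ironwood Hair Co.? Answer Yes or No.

7. condition 'offers tanning services' does not hold → requirement n/a → met

Yes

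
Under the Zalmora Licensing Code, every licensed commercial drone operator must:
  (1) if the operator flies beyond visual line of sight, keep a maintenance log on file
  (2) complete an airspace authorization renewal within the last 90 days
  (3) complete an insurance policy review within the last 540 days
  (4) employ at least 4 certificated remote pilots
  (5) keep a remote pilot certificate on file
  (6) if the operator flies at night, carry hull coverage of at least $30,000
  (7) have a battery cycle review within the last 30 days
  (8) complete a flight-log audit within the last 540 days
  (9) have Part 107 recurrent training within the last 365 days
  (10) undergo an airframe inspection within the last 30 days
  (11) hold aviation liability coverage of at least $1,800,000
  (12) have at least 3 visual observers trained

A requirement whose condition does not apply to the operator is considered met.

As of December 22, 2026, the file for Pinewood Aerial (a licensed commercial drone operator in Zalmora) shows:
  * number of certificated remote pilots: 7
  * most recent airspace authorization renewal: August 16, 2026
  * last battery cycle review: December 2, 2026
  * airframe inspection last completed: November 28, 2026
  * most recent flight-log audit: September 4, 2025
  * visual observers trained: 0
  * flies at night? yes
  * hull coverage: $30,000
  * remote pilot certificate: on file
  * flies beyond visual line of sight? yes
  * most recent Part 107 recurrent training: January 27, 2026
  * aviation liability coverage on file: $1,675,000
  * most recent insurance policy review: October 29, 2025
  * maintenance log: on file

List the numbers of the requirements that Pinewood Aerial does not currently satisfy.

2, 11, 12

1. condition 'flies beyond visual line of sight' holds; maintenance log present → met
2. airspace authorization renewal 128 days ago vs limit 90 → not met
3. insurance policy review 419 days ago vs limit 540 → met
4. certificated remote pilots 7 ≥ 4 → met
5. remote pilot certificate present → met
6. condition 'flies at night' holds; hull coverage $30,000 ≥ $30,000 → met
7. battery cycle review 20 days ago vs limit 30 → met
8. flight-log audit 474 days ago vs limit 540 → met
9. Part 107 recurrent training 329 days ago vs limit 365 → met
10. airframe inspection 24 days ago vs limit 30 → met
11. aviation liability coverage $1,675,000 < $1,800,000 → not met
12. visual observers trained 0 < 3 → not met
Not met: 2, 11, 12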